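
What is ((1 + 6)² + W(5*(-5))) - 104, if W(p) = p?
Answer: -80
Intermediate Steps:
((1 + 6)² + W(5*(-5))) - 104 = ((1 + 6)² + 5*(-5)) - 104 = (7² - 25) - 104 = (49 - 25) - 104 = 24 - 104 = -80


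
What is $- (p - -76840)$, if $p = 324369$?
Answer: $-401209$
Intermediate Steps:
$- (p - -76840) = - (324369 - -76840) = - (324369 + 76840) = \left(-1\right) 401209 = -401209$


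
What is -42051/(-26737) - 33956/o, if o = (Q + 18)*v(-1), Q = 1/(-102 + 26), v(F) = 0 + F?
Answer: 69056483189/36549479 ≈ 1889.4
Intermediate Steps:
v(F) = F
Q = -1/76 (Q = 1/(-76) = -1/76 ≈ -0.013158)
o = -1367/76 (o = (-1/76 + 18)*(-1) = (1367/76)*(-1) = -1367/76 ≈ -17.987)
-42051/(-26737) - 33956/o = -42051/(-26737) - 33956/(-1367/76) = -42051*(-1/26737) - 33956*(-76/1367) = 42051/26737 + 2580656/1367 = 69056483189/36549479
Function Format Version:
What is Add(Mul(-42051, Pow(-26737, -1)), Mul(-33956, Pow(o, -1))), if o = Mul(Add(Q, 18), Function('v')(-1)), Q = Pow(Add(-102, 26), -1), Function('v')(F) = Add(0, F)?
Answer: Rational(69056483189, 36549479) ≈ 1889.4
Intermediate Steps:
Function('v')(F) = F
Q = Rational(-1, 76) (Q = Pow(-76, -1) = Rational(-1, 76) ≈ -0.013158)
o = Rational(-1367, 76) (o = Mul(Add(Rational(-1, 76), 18), -1) = Mul(Rational(1367, 76), -1) = Rational(-1367, 76) ≈ -17.987)
Add(Mul(-42051, Pow(-26737, -1)), Mul(-33956, Pow(o, -1))) = Add(Mul(-42051, Pow(-26737, -1)), Mul(-33956, Pow(Rational(-1367, 76), -1))) = Add(Mul(-42051, Rational(-1, 26737)), Mul(-33956, Rational(-76, 1367))) = Add(Rational(42051, 26737), Rational(2580656, 1367)) = Rational(69056483189, 36549479)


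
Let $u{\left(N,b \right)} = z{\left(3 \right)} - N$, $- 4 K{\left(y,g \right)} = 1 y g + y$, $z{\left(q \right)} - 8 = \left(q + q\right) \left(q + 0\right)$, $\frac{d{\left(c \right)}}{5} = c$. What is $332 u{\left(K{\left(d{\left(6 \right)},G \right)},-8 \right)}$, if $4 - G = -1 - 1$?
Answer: $26062$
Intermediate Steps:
$G = 6$ ($G = 4 - \left(-1 - 1\right) = 4 - -2 = 4 + 2 = 6$)
$d{\left(c \right)} = 5 c$
$z{\left(q \right)} = 8 + 2 q^{2}$ ($z{\left(q \right)} = 8 + \left(q + q\right) \left(q + 0\right) = 8 + 2 q q = 8 + 2 q^{2}$)
$K{\left(y,g \right)} = - \frac{y}{4} - \frac{g y}{4}$ ($K{\left(y,g \right)} = - \frac{1 y g + y}{4} = - \frac{y g + y}{4} = - \frac{g y + y}{4} = - \frac{y + g y}{4} = - \frac{y}{4} - \frac{g y}{4}$)
$u{\left(N,b \right)} = 26 - N$ ($u{\left(N,b \right)} = \left(8 + 2 \cdot 3^{2}\right) - N = \left(8 + 2 \cdot 9\right) - N = \left(8 + 18\right) - N = 26 - N$)
$332 u{\left(K{\left(d{\left(6 \right)},G \right)},-8 \right)} = 332 \left(26 - - \frac{5 \cdot 6 \left(1 + 6\right)}{4}\right) = 332 \left(26 - \left(- \frac{1}{4}\right) 30 \cdot 7\right) = 332 \left(26 - - \frac{105}{2}\right) = 332 \left(26 + \frac{105}{2}\right) = 332 \cdot \frac{157}{2} = 26062$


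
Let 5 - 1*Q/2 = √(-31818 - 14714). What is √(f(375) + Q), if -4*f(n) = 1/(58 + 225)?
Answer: √(3203277 - 1281424*I*√11633)/566 ≈ 14.858 - 14.518*I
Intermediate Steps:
f(n) = -1/1132 (f(n) = -1/(4*(58 + 225)) = -¼/283 = -¼*1/283 = -1/1132)
Q = 10 - 4*I*√11633 (Q = 10 - 2*√(-31818 - 14714) = 10 - 4*I*√11633 ≈ 10.0 - 431.43*I)
√(f(375) + Q) = √(-1/1132 + (10 - 4*I*√11633)) = √(11319/1132 - 4*I*√11633)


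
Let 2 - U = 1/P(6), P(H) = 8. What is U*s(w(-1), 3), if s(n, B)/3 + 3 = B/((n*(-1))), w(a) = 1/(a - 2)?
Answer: 135/4 ≈ 33.750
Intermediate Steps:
w(a) = 1/(-2 + a)
U = 15/8 (U = 2 - 1/8 = 2 - 1*⅛ = 2 - ⅛ = 15/8 ≈ 1.8750)
s(n, B) = -9 - 3*B/n (s(n, B) = -9 + 3*(B/((n*(-1)))) = -9 + 3*(B/((-n))) = -9 + 3*(B*(-1/n)) = -9 + 3*(-B/n) = -9 - 3*B/n)
U*s(w(-1), 3) = 15*(-9 - 3*3/1/(-2 - 1))/8 = 15*(-9 - 3*3/1/(-3))/8 = 15*(-9 - 3*3/(-⅓))/8 = 15*(-9 - 3*3*(-3))/8 = 15*(-9 + 27)/8 = (15/8)*18 = 135/4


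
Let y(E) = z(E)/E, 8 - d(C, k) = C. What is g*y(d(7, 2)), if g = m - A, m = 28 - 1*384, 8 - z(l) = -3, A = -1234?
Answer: 9658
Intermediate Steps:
d(C, k) = 8 - C
z(l) = 11 (z(l) = 8 - 1*(-3) = 8 + 3 = 11)
y(E) = 11/E
m = -356 (m = 28 - 384 = -356)
g = 878 (g = -356 - 1*(-1234) = -356 + 1234 = 878)
g*y(d(7, 2)) = 878*(11/(8 - 1*7)) = 878*(11/(8 - 7)) = 878*(11/1) = 878*(11*1) = 878*11 = 9658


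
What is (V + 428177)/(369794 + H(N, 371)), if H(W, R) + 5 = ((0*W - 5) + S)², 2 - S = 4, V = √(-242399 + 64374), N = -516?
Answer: 428177/369838 + 5*I*√7121/369838 ≈ 1.1577 + 0.0011409*I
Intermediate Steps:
V = 5*I*√7121 (V = √(-178025) = 5*I*√7121 ≈ 421.93*I)
S = -2 (S = 2 - 1*4 = 2 - 4 = -2)
H(W, R) = 44 (H(W, R) = -5 + ((0*W - 5) - 2)² = -5 + ((0 - 5) - 2)² = -5 + (-5 - 2)² = -5 + (-7)² = -5 + 49 = 44)
(V + 428177)/(369794 + H(N, 371)) = (5*I*√7121 + 428177)/(369794 + 44) = (428177 + 5*I*√7121)/369838 = (428177 + 5*I*√7121)*(1/369838) = 428177/369838 + 5*I*√7121/369838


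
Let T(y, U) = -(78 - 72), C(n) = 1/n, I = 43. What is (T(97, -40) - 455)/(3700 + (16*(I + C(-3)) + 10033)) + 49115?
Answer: 2124075022/43247 ≈ 49115.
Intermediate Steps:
T(y, U) = -6 (T(y, U) = -1*6 = -6)
(T(97, -40) - 455)/(3700 + (16*(I + C(-3)) + 10033)) + 49115 = (-6 - 455)/(3700 + (16*(43 + 1/(-3)) + 10033)) + 49115 = -461/(3700 + (16*(43 - ⅓) + 10033)) + 49115 = -461/(3700 + (16*(128/3) + 10033)) + 49115 = -461/(3700 + (2048/3 + 10033)) + 49115 = -461/(3700 + 32147/3) + 49115 = -461/43247/3 + 49115 = -461*3/43247 + 49115 = -1383/43247 + 49115 = 2124075022/43247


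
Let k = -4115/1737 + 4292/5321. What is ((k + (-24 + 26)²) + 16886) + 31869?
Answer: 450644371232/9242577 ≈ 48757.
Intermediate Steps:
k = -14440711/9242577 (k = -4115*1/1737 + 4292*(1/5321) = -4115/1737 + 4292/5321 = -14440711/9242577 ≈ -1.5624)
((k + (-24 + 26)²) + 16886) + 31869 = ((-14440711/9242577 + (-24 + 26)²) + 16886) + 31869 = ((-14440711/9242577 + 2²) + 16886) + 31869 = ((-14440711/9242577 + 4) + 16886) + 31869 = (22529597/9242577 + 16886) + 31869 = 156092684819/9242577 + 31869 = 450644371232/9242577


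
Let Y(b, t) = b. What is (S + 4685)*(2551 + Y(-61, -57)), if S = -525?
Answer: 10358400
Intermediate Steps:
(S + 4685)*(2551 + Y(-61, -57)) = (-525 + 4685)*(2551 - 61) = 4160*2490 = 10358400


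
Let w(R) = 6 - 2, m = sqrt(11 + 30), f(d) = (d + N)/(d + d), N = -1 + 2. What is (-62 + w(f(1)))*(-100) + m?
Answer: 5800 + sqrt(41) ≈ 5806.4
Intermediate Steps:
N = 1
f(d) = (1 + d)/(2*d) (f(d) = (d + 1)/(d + d) = (1 + d)/((2*d)) = (1 + d)*(1/(2*d)) = (1 + d)/(2*d))
m = sqrt(41) ≈ 6.4031
w(R) = 4
(-62 + w(f(1)))*(-100) + m = (-62 + 4)*(-100) + sqrt(41) = -58*(-100) + sqrt(41) = 5800 + sqrt(41)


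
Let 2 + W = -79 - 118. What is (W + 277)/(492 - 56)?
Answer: 39/218 ≈ 0.17890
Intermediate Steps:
W = -199 (W = -2 + (-79 - 118) = -2 - 197 = -199)
(W + 277)/(492 - 56) = (-199 + 277)/(492 - 56) = 78/436 = 78*(1/436) = 39/218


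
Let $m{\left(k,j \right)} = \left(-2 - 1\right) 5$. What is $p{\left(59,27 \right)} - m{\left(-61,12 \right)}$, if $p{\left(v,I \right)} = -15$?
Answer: $0$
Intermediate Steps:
$m{\left(k,j \right)} = -15$ ($m{\left(k,j \right)} = \left(-3\right) 5 = -15$)
$p{\left(59,27 \right)} - m{\left(-61,12 \right)} = -15 - -15 = -15 + 15 = 0$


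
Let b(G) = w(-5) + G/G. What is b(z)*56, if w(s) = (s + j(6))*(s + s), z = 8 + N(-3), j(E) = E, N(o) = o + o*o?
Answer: -504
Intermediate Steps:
N(o) = o + o²
z = 14 (z = 8 - 3*(1 - 3) = 8 - 3*(-2) = 8 + 6 = 14)
w(s) = 2*s*(6 + s) (w(s) = (s + 6)*(s + s) = (6 + s)*(2*s) = 2*s*(6 + s))
b(G) = -9 (b(G) = 2*(-5)*(6 - 5) + G/G = 2*(-5)*1 + 1 = -10 + 1 = -9)
b(z)*56 = -9*56 = -504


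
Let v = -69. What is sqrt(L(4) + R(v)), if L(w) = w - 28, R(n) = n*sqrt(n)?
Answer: sqrt(-24 - 69*I*sqrt(69)) ≈ 16.578 - 17.287*I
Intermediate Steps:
R(n) = n**(3/2)
L(w) = -28 + w
sqrt(L(4) + R(v)) = sqrt((-28 + 4) + (-69)**(3/2)) = sqrt(-24 - 69*I*sqrt(69))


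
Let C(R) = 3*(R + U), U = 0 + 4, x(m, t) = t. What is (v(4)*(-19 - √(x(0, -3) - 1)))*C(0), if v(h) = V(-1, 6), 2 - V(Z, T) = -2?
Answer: -912 - 96*I ≈ -912.0 - 96.0*I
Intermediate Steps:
U = 4
V(Z, T) = 4 (V(Z, T) = 2 - 1*(-2) = 2 + 2 = 4)
C(R) = 12 + 3*R (C(R) = 3*(R + 4) = 3*(4 + R) = 12 + 3*R)
v(h) = 4
(v(4)*(-19 - √(x(0, -3) - 1)))*C(0) = (4*(-19 - √(-3 - 1)))*(12 + 3*0) = (4*(-19 - √(-4)))*(12 + 0) = (4*(-19 - 2*I))*12 = (-76 - 8*I)*12 = -912 - 96*I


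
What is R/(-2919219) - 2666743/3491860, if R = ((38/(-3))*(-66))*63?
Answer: -2656238705399/3397834685780 ≈ -0.78174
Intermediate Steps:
R = 52668 (R = ((38*(-⅓))*(-66))*63 = -38/3*(-66)*63 = 836*63 = 52668)
R/(-2919219) - 2666743/3491860 = 52668/(-2919219) - 2666743/3491860 = 52668*(-1/2919219) - 2666743*1/3491860 = -17556/973073 - 2666743/3491860 = -2656238705399/3397834685780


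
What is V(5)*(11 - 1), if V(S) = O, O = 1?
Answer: 10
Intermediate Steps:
V(S) = 1
V(5)*(11 - 1) = 1*(11 - 1) = 1*10 = 10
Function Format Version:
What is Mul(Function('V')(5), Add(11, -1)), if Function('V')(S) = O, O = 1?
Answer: 10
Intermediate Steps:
Function('V')(S) = 1
Mul(Function('V')(5), Add(11, -1)) = Mul(1, Add(11, -1)) = Mul(1, 10) = 10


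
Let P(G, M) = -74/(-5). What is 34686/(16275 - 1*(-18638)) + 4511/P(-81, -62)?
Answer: 790029479/2583562 ≈ 305.79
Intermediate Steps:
P(G, M) = 74/5 (P(G, M) = -74*(-1/5) = 74/5)
34686/(16275 - 1*(-18638)) + 4511/P(-81, -62) = 34686/(16275 - 1*(-18638)) + 4511/(74/5) = 34686/(16275 + 18638) + 4511*(5/74) = 34686/34913 + 22555/74 = 790029479/2583562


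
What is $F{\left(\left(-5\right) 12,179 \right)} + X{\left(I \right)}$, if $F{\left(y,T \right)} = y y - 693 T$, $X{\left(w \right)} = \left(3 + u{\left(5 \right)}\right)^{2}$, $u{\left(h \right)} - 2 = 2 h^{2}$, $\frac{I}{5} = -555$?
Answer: $-117422$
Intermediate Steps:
$I = -2775$ ($I = 5 \left(-555\right) = -2775$)
$u{\left(h \right)} = 2 + 2 h^{2}$
$X{\left(w \right)} = 3025$ ($X{\left(w \right)} = \left(3 + \left(2 + 2 \cdot 5^{2}\right)\right)^{2} = \left(3 + \left(2 + 2 \cdot 25\right)\right)^{2} = \left(3 + \left(2 + 50\right)\right)^{2} = \left(3 + 52\right)^{2} = 55^{2} = 3025$)
$F{\left(y,T \right)} = y^{2} - 693 T$
$F{\left(\left(-5\right) 12,179 \right)} + X{\left(I \right)} = \left(\left(\left(-5\right) 12\right)^{2} - 124047\right) + 3025 = \left(\left(-60\right)^{2} - 124047\right) + 3025 = \left(3600 - 124047\right) + 3025 = -120447 + 3025 = -117422$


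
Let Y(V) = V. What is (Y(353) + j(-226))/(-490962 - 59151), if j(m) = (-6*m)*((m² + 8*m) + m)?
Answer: -66501305/550113 ≈ -120.89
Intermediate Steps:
j(m) = -6*m*(m² + 9*m) (j(m) = (-6*m)*(m² + 9*m) = -6*m*(m² + 9*m))
(Y(353) + j(-226))/(-490962 - 59151) = (353 + 6*(-226)²*(-9 - 1*(-226)))/(-490962 - 59151) = (353 + 6*51076*(-9 + 226))/(-550113) = (353 + 6*51076*217)*(-1/550113) = (353 + 66500952)*(-1/550113) = 66501305*(-1/550113) = -66501305/550113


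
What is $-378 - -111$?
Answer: $-267$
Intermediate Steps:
$-378 - -111 = -378 + 111 = -267$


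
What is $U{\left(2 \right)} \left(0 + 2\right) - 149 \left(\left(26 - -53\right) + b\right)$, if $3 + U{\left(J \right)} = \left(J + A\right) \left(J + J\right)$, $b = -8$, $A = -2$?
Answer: $-10585$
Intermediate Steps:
$U{\left(J \right)} = -3 + 2 J \left(-2 + J\right)$ ($U{\left(J \right)} = -3 + \left(J - 2\right) \left(J + J\right) = -3 + \left(-2 + J\right) 2 J = -3 + 2 J \left(-2 + J\right)$)
$U{\left(2 \right)} \left(0 + 2\right) - 149 \left(\left(26 - -53\right) + b\right) = \left(-3 - 8 + 2 \cdot 2^{2}\right) \left(0 + 2\right) - 149 \left(\left(26 - -53\right) - 8\right) = \left(-3 - 8 + 2 \cdot 4\right) 2 - 149 \left(\left(26 + 53\right) - 8\right) = \left(-3 - 8 + 8\right) 2 - 149 \left(79 - 8\right) = \left(-3\right) 2 - 10579 = -6 - 10579 = -10585$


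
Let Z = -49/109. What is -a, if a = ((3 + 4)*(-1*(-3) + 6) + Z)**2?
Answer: -46485124/11881 ≈ -3912.6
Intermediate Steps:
Z = -49/109 (Z = -49*1/109 = -49/109 ≈ -0.44954)
a = 46485124/11881 (a = ((3 + 4)*(-1*(-3) + 6) - 49/109)**2 = (7*(3 + 6) - 49/109)**2 = (7*9 - 49/109)**2 = (63 - 49/109)**2 = (6818/109)**2 = 46485124/11881 ≈ 3912.6)
-a = -1*46485124/11881 = -46485124/11881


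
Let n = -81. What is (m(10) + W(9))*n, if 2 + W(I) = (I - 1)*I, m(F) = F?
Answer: -6480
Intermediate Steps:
W(I) = -2 + I*(-1 + I) (W(I) = -2 + (I - 1)*I = -2 + (-1 + I)*I = -2 + I*(-1 + I))
(m(10) + W(9))*n = (10 + (-2 + 9² - 1*9))*(-81) = (10 + (-2 + 81 - 9))*(-81) = (10 + 70)*(-81) = 80*(-81) = -6480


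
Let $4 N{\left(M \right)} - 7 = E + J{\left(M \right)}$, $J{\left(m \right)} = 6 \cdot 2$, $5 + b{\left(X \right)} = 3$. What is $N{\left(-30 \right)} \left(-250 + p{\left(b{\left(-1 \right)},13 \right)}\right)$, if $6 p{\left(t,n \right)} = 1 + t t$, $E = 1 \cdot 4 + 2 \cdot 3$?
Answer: $- \frac{43355}{24} \approx -1806.5$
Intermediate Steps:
$b{\left(X \right)} = -2$ ($b{\left(X \right)} = -5 + 3 = -2$)
$J{\left(m \right)} = 12$
$E = 10$ ($E = 4 + 6 = 10$)
$p{\left(t,n \right)} = \frac{1}{6} + \frac{t^{2}}{6}$ ($p{\left(t,n \right)} = \frac{1 + t t}{6} = \frac{1 + t^{2}}{6} = \frac{1}{6} + \frac{t^{2}}{6}$)
$N{\left(M \right)} = \frac{29}{4}$ ($N{\left(M \right)} = \frac{7}{4} + \frac{10 + 12}{4} = \frac{7}{4} + \frac{1}{4} \cdot 22 = \frac{7}{4} + \frac{11}{2} = \frac{29}{4}$)
$N{\left(-30 \right)} \left(-250 + p{\left(b{\left(-1 \right)},13 \right)}\right) = \frac{29 \left(-250 + \left(\frac{1}{6} + \frac{\left(-2\right)^{2}}{6}\right)\right)}{4} = \frac{29 \left(-250 + \left(\frac{1}{6} + \frac{1}{6} \cdot 4\right)\right)}{4} = \frac{29 \left(-250 + \left(\frac{1}{6} + \frac{2}{3}\right)\right)}{4} = \frac{29 \left(-250 + \frac{5}{6}\right)}{4} = \frac{29}{4} \left(- \frac{1495}{6}\right) = - \frac{43355}{24}$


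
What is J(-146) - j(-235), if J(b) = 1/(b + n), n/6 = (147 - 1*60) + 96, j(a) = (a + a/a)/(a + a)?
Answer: -111149/223720 ≈ -0.49682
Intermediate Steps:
j(a) = (1 + a)/(2*a) (j(a) = (a + 1)/((2*a)) = (1 + a)*(1/(2*a)) = (1 + a)/(2*a))
n = 1098 (n = 6*((147 - 1*60) + 96) = 6*((147 - 60) + 96) = 6*(87 + 96) = 6*183 = 1098)
J(b) = 1/(1098 + b) (J(b) = 1/(b + 1098) = 1/(1098 + b))
J(-146) - j(-235) = 1/(1098 - 146) - (1 - 235)/(2*(-235)) = 1/952 - (-1)*(-234)/(2*235) = 1/952 - 1*117/235 = 1/952 - 117/235 = -111149/223720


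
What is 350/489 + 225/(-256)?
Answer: -20425/125184 ≈ -0.16316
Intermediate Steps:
350/489 + 225/(-256) = 350*(1/489) + 225*(-1/256) = 350/489 - 225/256 = -20425/125184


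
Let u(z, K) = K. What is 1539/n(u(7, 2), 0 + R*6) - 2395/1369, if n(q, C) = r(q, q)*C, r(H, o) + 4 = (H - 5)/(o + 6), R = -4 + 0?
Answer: 618472/47915 ≈ 12.908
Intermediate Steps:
R = -4
r(H, o) = -4 + (-5 + H)/(6 + o) (r(H, o) = -4 + (H - 5)/(o + 6) = -4 + (-5 + H)/(6 + o))
n(q, C) = C*(-29 - 3*q)/(6 + q) (n(q, C) = ((-29 + q - 4*q)/(6 + q))*C = ((-29 - 3*q)/(6 + q))*C = C*(-29 - 3*q)/(6 + q))
1539/n(u(7, 2), 0 + R*6) - 2395/1369 = 1539/((-(0 - 4*6)*(29 + 3*2)/(6 + 2))) - 2395/1369 = 1539/((-1*(0 - 24)*(29 + 6)/8)) - 2395*1/1369 = 1539/((-1*(-24)*⅛*35)) - 2395/1369 = 1539/105 - 2395/1369 = 1539*(1/105) - 2395/1369 = 513/35 - 2395/1369 = 618472/47915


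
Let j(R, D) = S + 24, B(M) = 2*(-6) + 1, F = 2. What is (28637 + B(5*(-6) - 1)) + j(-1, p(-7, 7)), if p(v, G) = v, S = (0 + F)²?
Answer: 28654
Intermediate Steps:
S = 4 (S = (0 + 2)² = 2² = 4)
B(M) = -11 (B(M) = -12 + 1 = -11)
j(R, D) = 28 (j(R, D) = 4 + 24 = 28)
(28637 + B(5*(-6) - 1)) + j(-1, p(-7, 7)) = (28637 - 11) + 28 = 28626 + 28 = 28654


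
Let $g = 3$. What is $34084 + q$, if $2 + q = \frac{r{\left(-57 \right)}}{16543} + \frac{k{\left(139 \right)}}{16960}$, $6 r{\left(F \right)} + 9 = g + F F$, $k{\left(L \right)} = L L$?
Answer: $\frac{9562690995143}{280569280} \approx 34083.0$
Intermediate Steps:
$k{\left(L \right)} = L^{2}$
$r{\left(F \right)} = -1 + \frac{F^{2}}{6}$ ($r{\left(F \right)} = - \frac{3}{2} + \frac{3 + F F}{6} = - \frac{3}{2} + \frac{3 + F^{2}}{6} = - \frac{3}{2} + \left(\frac{1}{2} + \frac{F^{2}}{6}\right) = -1 + \frac{F^{2}}{6}$)
$q = - \frac{232344377}{280569280}$ ($q = -2 + \left(\frac{-1 + \frac{\left(-57\right)^{2}}{6}}{16543} + \frac{139^{2}}{16960}\right) = -2 + \left(\left(-1 + \frac{1}{6} \cdot 3249\right) \frac{1}{16543} + 19321 \cdot \frac{1}{16960}\right) = -2 + \left(\left(-1 + \frac{1083}{2}\right) \frac{1}{16543} + \frac{19321}{16960}\right) = -2 + \left(\frac{1081}{2} \cdot \frac{1}{16543} + \frac{19321}{16960}\right) = -2 + \left(\frac{1081}{33086} + \frac{19321}{16960}\right) = -2 + \frac{328794183}{280569280} = - \frac{232344377}{280569280} \approx -0.82812$)
$34084 + q = 34084 - \frac{232344377}{280569280} = \frac{9562690995143}{280569280}$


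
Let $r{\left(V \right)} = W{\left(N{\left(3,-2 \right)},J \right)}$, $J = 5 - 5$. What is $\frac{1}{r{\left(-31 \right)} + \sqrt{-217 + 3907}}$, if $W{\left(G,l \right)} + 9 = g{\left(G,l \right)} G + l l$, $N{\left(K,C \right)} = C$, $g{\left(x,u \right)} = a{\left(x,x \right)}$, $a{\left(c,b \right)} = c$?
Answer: $\frac{1}{733} + \frac{3 \sqrt{410}}{3665} \approx 0.017939$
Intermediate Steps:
$g{\left(x,u \right)} = x$
$J = 0$
$W{\left(G,l \right)} = -9 + G^{2} + l^{2}$ ($W{\left(G,l \right)} = -9 + \left(G G + l l\right) = -9 + \left(G^{2} + l^{2}\right) = -9 + G^{2} + l^{2}$)
$r{\left(V \right)} = -5$ ($r{\left(V \right)} = -9 + \left(-2\right)^{2} + 0^{2} = -9 + 4 + 0 = -5$)
$\frac{1}{r{\left(-31 \right)} + \sqrt{-217 + 3907}} = \frac{1}{-5 + \sqrt{-217 + 3907}} = \frac{1}{-5 + \sqrt{3690}} = \frac{1}{-5 + 3 \sqrt{410}}$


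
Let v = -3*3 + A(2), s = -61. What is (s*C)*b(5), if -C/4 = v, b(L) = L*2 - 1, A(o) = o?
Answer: -15372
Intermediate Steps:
v = -7 (v = -3*3 + 2 = -9 + 2 = -7)
b(L) = -1 + 2*L (b(L) = 2*L - 1 = -1 + 2*L)
C = 28 (C = -4*(-7) = 28)
(s*C)*b(5) = (-61*28)*(-1 + 2*5) = -1708*(-1 + 10) = -1708*9 = -15372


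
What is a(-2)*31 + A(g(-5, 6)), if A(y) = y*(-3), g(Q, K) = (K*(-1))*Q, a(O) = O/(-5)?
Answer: -388/5 ≈ -77.600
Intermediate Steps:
a(O) = -O/5 (a(O) = O*(-⅕) = -O/5)
g(Q, K) = -K*Q (g(Q, K) = (-K)*Q = -K*Q)
A(y) = -3*y
a(-2)*31 + A(g(-5, 6)) = -⅕*(-2)*31 - (-3)*6*(-5) = (⅖)*31 - 3*30 = 62/5 - 90 = -388/5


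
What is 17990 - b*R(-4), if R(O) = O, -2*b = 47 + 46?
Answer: 17804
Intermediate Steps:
b = -93/2 (b = -(47 + 46)/2 = -½*93 = -93/2 ≈ -46.500)
17990 - b*R(-4) = 17990 - (-93)*(-4)/2 = 17990 - 1*186 = 17990 - 186 = 17804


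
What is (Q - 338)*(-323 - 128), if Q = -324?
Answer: 298562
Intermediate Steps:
(Q - 338)*(-323 - 128) = (-324 - 338)*(-323 - 128) = -662*(-451) = 298562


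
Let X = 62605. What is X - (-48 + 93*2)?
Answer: 62467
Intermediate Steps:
X - (-48 + 93*2) = 62605 - (-48 + 93*2) = 62605 - (-48 + 186) = 62605 - 1*138 = 62605 - 138 = 62467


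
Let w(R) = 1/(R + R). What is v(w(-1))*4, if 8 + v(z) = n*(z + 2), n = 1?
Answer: -26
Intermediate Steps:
w(R) = 1/(2*R)
v(z) = -6 + z (v(z) = -8 + 1*(z + 2) = -8 + 1*(2 + z) = -8 + (2 + z) = -6 + z)
v(w(-1))*4 = (-6 + (½)/(-1))*4 = (-6 + (½)*(-1))*4 = (-6 - ½)*4 = -13/2*4 = -26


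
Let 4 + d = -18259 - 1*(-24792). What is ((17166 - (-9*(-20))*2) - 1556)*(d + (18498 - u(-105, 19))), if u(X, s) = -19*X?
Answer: 351238000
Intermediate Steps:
d = 6529 (d = -4 + (-18259 - 1*(-24792)) = -4 + (-18259 + 24792) = -4 + 6533 = 6529)
((17166 - (-9*(-20))*2) - 1556)*(d + (18498 - u(-105, 19))) = ((17166 - (-9*(-20))*2) - 1556)*(6529 + (18498 - (-19)*(-105))) = ((17166 - 180*2) - 1556)*(6529 + (18498 - 1*1995)) = ((17166 - 1*360) - 1556)*(6529 + (18498 - 1995)) = ((17166 - 360) - 1556)*(6529 + 16503) = (16806 - 1556)*23032 = 15250*23032 = 351238000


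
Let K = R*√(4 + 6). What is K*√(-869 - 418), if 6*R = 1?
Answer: I*√1430/2 ≈ 18.908*I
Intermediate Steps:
R = ⅙ (R = (⅙)*1 = ⅙ ≈ 0.16667)
K = √10/6 (K = √(4 + 6)/6 = √10/6 ≈ 0.52705)
K*√(-869 - 418) = (√10/6)*√(-869 - 418) = (√10/6)*√(-1287) = (√10/6)*(3*I*√143) = I*√1430/2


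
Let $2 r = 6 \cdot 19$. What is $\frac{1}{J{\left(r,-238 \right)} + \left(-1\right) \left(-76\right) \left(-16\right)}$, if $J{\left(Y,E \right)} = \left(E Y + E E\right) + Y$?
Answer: $\frac{1}{41919} \approx 2.3856 \cdot 10^{-5}$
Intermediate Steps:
$r = 57$ ($r = \frac{6 \cdot 19}{2} = \frac{1}{2} \cdot 114 = 57$)
$J{\left(Y,E \right)} = Y + E^{2} + E Y$ ($J{\left(Y,E \right)} = \left(E Y + E^{2}\right) + Y = \left(E^{2} + E Y\right) + Y = Y + E^{2} + E Y$)
$\frac{1}{J{\left(r,-238 \right)} + \left(-1\right) \left(-76\right) \left(-16\right)} = \frac{1}{\left(57 + \left(-238\right)^{2} - 13566\right) + \left(-1\right) \left(-76\right) \left(-16\right)} = \frac{1}{\left(57 + 56644 - 13566\right) + 76 \left(-16\right)} = \frac{1}{43135 - 1216} = \frac{1}{41919}$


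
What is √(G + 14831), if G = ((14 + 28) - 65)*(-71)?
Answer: 28*√21 ≈ 128.31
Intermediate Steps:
G = 1633 (G = (42 - 65)*(-71) = -23*(-71) = 1633)
√(G + 14831) = √(1633 + 14831) = √16464 = 28*√21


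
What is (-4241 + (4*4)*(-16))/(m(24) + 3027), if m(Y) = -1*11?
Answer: -4497/3016 ≈ -1.4910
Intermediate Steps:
m(Y) = -11
(-4241 + (4*4)*(-16))/(m(24) + 3027) = (-4241 + (4*4)*(-16))/(-11 + 3027) = (-4241 + 16*(-16))/3016 = (-4241 - 256)*(1/3016) = -4497*1/3016 = -4497/3016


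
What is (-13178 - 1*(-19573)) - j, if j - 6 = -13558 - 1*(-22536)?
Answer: -2589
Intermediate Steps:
j = 8984 (j = 6 + (-13558 - 1*(-22536)) = 6 + (-13558 + 22536) = 6 + 8978 = 8984)
(-13178 - 1*(-19573)) - j = (-13178 - 1*(-19573)) - 1*8984 = (-13178 + 19573) - 8984 = 6395 - 8984 = -2589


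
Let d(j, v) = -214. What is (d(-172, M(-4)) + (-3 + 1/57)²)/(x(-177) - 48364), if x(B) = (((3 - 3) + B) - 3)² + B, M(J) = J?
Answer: 666386/52442109 ≈ 0.012707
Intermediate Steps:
x(B) = B + (-3 + B)² (x(B) = ((0 + B) - 3)² + B = (B - 3)² + B = (-3 + B)² + B = B + (-3 + B)²)
(d(-172, M(-4)) + (-3 + 1/57)²)/(x(-177) - 48364) = (-214 + (-3 + 1/57)²)/((-177 + (-3 - 177)²) - 48364) = (-214 + (-3 + 1/57)²)/((-177 + (-180)²) - 48364) = (-214 + (-170/57)²)/((-177 + 32400) - 48364) = (-214 + 28900/3249)/(32223 - 48364) = -666386/3249/(-16141) = -666386/3249*(-1/16141) = 666386/52442109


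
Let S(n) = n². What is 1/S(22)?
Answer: 1/484 ≈ 0.0020661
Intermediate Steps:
1/S(22) = 1/(22²) = 1/484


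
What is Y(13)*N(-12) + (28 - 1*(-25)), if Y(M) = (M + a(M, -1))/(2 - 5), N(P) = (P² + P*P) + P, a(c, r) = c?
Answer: -2339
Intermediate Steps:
N(P) = P + 2*P² (N(P) = (P² + P²) + P = 2*P² + P = P + 2*P²)
Y(M) = -2*M/3 (Y(M) = (M + M)/(2 - 5) = (2*M)/(-3) = (2*M)*(-⅓) = -2*M/3)
Y(13)*N(-12) + (28 - 1*(-25)) = (-⅔*13)*(-12*(1 + 2*(-12))) + (28 - 1*(-25)) = -(-104)*(1 - 24) + (28 + 25) = -(-104)*(-23) + 53 = -26/3*276 + 53 = -2392 + 53 = -2339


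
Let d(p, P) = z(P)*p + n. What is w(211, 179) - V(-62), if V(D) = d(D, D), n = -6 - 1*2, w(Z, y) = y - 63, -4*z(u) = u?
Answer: 1085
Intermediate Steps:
z(u) = -u/4
w(Z, y) = -63 + y
n = -8 (n = -6 - 2 = -8)
d(p, P) = -8 - P*p/4 (d(p, P) = (-P/4)*p - 8 = -P*p/4 - 8 = -8 - P*p/4)
V(D) = -8 - D**2/4 (V(D) = -8 - D*D/4 = -8 - D**2/4)
w(211, 179) - V(-62) = (-63 + 179) - (-8 - 1/4*(-62)**2) = 116 - (-8 - 1/4*3844) = 116 - (-8 - 961) = 116 - 1*(-969) = 116 + 969 = 1085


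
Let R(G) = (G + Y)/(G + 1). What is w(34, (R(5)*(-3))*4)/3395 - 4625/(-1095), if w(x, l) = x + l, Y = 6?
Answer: 3143003/743505 ≈ 4.2273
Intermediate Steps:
R(G) = (6 + G)/(1 + G) (R(G) = (G + 6)/(G + 1) = (6 + G)/(1 + G))
w(x, l) = l + x
w(34, (R(5)*(-3))*4)/3395 - 4625/(-1095) = ((((6 + 5)/(1 + 5))*(-3))*4 + 34)/3395 - 4625/(-1095) = (((11/6)*(-3))*4 + 34)*(1/3395) - 4625*(-1/1095) = ((((1/6)*11)*(-3))*4 + 34)*(1/3395) + 925/219 = (((11/6)*(-3))*4 + 34)*(1/3395) + 925/219 = (-11/2*4 + 34)*(1/3395) + 925/219 = (-22 + 34)*(1/3395) + 925/219 = 12*(1/3395) + 925/219 = 12/3395 + 925/219 = 3143003/743505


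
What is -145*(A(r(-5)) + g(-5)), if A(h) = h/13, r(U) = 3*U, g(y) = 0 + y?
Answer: 11600/13 ≈ 892.31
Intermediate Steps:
g(y) = y
A(h) = h/13 (A(h) = h*(1/13) = h/13)
-145*(A(r(-5)) + g(-5)) = -145*((3*(-5))/13 - 5) = -145*((1/13)*(-15) - 5) = -145*(-15/13 - 5) = -145*(-80/13) = 11600/13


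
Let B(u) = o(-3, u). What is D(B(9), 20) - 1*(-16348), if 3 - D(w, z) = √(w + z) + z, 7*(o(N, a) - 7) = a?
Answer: 16331 - 3*√154/7 ≈ 16326.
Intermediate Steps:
o(N, a) = 7 + a/7
B(u) = 7 + u/7
D(w, z) = 3 - z - √(w + z) (D(w, z) = 3 - (√(w + z) + z) = 3 - (z + √(w + z)) = 3 + (-z - √(w + z)) = 3 - z - √(w + z))
D(B(9), 20) - 1*(-16348) = (3 - 1*20 - √((7 + (⅐)*9) + 20)) - 1*(-16348) = (3 - 20 - √((7 + 9/7) + 20)) + 16348 = (3 - 20 - √(58/7 + 20)) + 16348 = (3 - 20 - √(198/7)) + 16348 = (3 - 20 - 3*√154/7) + 16348 = (-17 - 3*√154/7) + 16348 = 16331 - 3*√154/7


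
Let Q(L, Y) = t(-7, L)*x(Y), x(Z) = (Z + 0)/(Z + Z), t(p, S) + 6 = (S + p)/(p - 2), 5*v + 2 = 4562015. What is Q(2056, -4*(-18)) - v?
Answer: -27375583/30 ≈ -9.1252e+5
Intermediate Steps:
v = 4562013/5 (v = -⅖ + (⅕)*4562015 = -⅖ + 912403 = 4562013/5 ≈ 9.1240e+5)
t(p, S) = -6 + (S + p)/(-2 + p) (t(p, S) = -6 + (S + p)/(p - 2) = -6 + (S + p)/(-2 + p))
x(Z) = ½ (x(Z) = Z/((2*Z)) = Z*(1/(2*Z)) = ½)
Q(L, Y) = -47/18 - L/18 (Q(L, Y) = ((12 + L - 5*(-7))/(-2 - 7))*(½) = ((12 + L + 35)/(-9))*(½) = -(47 + L)/9*(½) = (-47/9 - L/9)*(½) = -47/18 - L/18)
Q(2056, -4*(-18)) - v = (-47/18 - 1/18*2056) - 1*4562013/5 = (-47/18 - 1028/9) - 4562013/5 = -701/6 - 4562013/5 = -27375583/30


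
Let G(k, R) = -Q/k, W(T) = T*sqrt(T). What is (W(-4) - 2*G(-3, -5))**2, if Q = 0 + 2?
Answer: -560/9 + 64*I/3 ≈ -62.222 + 21.333*I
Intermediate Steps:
Q = 2
W(T) = T**(3/2)
G(k, R) = -2/k
(W(-4) - 2*G(-3, -5))**2 = ((-4)**(3/2) - (-4)/(-3))**2 = (-8*I - (-4)*(-1)/3)**2 = (-8*I - 2*2/3)**2 = (-8*I - 4/3)**2 = (-4/3 - 8*I)**2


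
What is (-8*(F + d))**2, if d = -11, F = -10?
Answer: 28224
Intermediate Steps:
(-8*(F + d))**2 = (-8*(-10 - 11))**2 = (-8*(-21))**2 = 168**2 = 28224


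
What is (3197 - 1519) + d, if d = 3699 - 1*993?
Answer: 4384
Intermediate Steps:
d = 2706 (d = 3699 - 993 = 2706)
(3197 - 1519) + d = (3197 - 1519) + 2706 = 1678 + 2706 = 4384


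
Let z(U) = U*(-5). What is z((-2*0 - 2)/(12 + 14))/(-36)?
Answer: -5/468 ≈ -0.010684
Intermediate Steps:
z(U) = -5*U
z((-2*0 - 2)/(12 + 14))/(-36) = -5*(-2*0 - 2)/(12 + 14)/(-36) = -5*(0 - 2)/26*(-1/36) = -(-10)/26*(-1/36) = -5*(-1/13)*(-1/36) = (5/13)*(-1/36) = -5/468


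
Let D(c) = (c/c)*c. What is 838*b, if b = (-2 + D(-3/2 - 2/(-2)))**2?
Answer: 10475/2 ≈ 5237.5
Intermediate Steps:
D(c) = c (D(c) = 1*c = c)
b = 25/4 (b = (-2 + (-3/2 - 2/(-2)))**2 = (-2 + (-3*1/2 - 2*(-1/2)))**2 = (-2 + (-3/2 + 1))**2 = (-2 - 1/2)**2 = (-5/2)**2 = 25/4 ≈ 6.2500)
838*b = 838*(25/4) = 10475/2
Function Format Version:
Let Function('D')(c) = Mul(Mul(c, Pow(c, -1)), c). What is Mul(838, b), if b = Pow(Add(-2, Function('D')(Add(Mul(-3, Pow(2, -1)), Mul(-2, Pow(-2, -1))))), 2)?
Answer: Rational(10475, 2) ≈ 5237.5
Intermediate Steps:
Function('D')(c) = c (Function('D')(c) = Mul(1, c) = c)
b = Rational(25, 4) (b = Pow(Add(-2, Add(Mul(-3, Pow(2, -1)), Mul(-2, Pow(-2, -1)))), 2) = Pow(Add(-2, Add(Mul(-3, Rational(1, 2)), Mul(-2, Rational(-1, 2)))), 2) = Pow(Add(-2, Add(Rational(-3, 2), 1)), 2) = Pow(Add(-2, Rational(-1, 2)), 2) = Pow(Rational(-5, 2), 2) = Rational(25, 4) ≈ 6.2500)
Mul(838, b) = Mul(838, Rational(25, 4)) = Rational(10475, 2)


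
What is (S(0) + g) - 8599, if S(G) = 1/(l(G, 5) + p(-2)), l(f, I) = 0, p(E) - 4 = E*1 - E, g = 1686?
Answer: -27651/4 ≈ -6912.8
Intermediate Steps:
p(E) = 4 (p(E) = 4 + (E*1 - E) = 4 + (E - E) = 4 + 0 = 4)
S(G) = ¼ (S(G) = 1/(0 + 4) = 1/4 = ¼)
(S(0) + g) - 8599 = (¼ + 1686) - 8599 = 6745/4 - 8599 = -27651/4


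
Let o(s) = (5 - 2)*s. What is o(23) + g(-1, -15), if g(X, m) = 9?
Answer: 78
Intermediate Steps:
o(s) = 3*s
o(23) + g(-1, -15) = 3*23 + 9 = 69 + 9 = 78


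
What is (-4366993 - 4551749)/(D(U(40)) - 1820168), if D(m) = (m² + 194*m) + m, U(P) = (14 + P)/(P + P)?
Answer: 14269987200/2912057471 ≈ 4.9003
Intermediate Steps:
U(P) = (14 + P)/(2*P) (U(P) = (14 + P)/((2*P)) = (14 + P)*(1/(2*P)) = (14 + P)/(2*P))
D(m) = m² + 195*m
(-4366993 - 4551749)/(D(U(40)) - 1820168) = (-4366993 - 4551749)/(((½)*(14 + 40)/40)*(195 + (½)*(14 + 40)/40) - 1820168) = -8918742/(((½)*(1/40)*54)*(195 + (½)*(1/40)*54) - 1820168) = -8918742/(27*(195 + 27/40)/40 - 1820168) = -8918742/((27/40)*(7827/40) - 1820168) = -8918742/(211329/1600 - 1820168) = -8918742/(-2912057471/1600) = -8918742*(-1600/2912057471) = 14269987200/2912057471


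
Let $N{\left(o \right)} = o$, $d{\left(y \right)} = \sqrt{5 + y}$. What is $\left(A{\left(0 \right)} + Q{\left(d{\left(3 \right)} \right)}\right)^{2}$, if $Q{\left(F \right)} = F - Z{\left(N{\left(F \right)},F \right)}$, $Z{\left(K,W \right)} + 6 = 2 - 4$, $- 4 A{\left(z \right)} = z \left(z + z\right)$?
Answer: $72 + 32 \sqrt{2} \approx 117.25$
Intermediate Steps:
$A{\left(z \right)} = - \frac{z^{2}}{2}$ ($A{\left(z \right)} = - \frac{z \left(z + z\right)}{4} = - \frac{z 2 z}{4} = - \frac{2 z^{2}}{4} = - \frac{z^{2}}{2}$)
$Z{\left(K,W \right)} = -8$ ($Z{\left(K,W \right)} = -6 + \left(2 - 4\right) = -6 - 2 = -8$)
$Q{\left(F \right)} = 8 + F$ ($Q{\left(F \right)} = F - -8 = F + 8 = 8 + F$)
$\left(A{\left(0 \right)} + Q{\left(d{\left(3 \right)} \right)}\right)^{2} = \left(- \frac{0^{2}}{2} + \left(8 + \sqrt{5 + 3}\right)\right)^{2} = \left(\left(- \frac{1}{2}\right) 0 + \left(8 + \sqrt{8}\right)\right)^{2} = \left(0 + \left(8 + 2 \sqrt{2}\right)\right)^{2} = \left(8 + 2 \sqrt{2}\right)^{2}$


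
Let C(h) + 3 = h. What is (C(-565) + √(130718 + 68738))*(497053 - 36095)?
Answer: -261824144 + 1843832*√12466 ≈ -5.5958e+7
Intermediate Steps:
C(h) = -3 + h
(C(-565) + √(130718 + 68738))*(497053 - 36095) = ((-3 - 565) + √(130718 + 68738))*(497053 - 36095) = (-568 + √199456)*460958 = (-568 + 4*√12466)*460958 = -261824144 + 1843832*√12466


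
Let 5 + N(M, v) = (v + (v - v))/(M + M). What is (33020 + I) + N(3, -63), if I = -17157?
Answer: 31695/2 ≈ 15848.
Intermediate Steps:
N(M, v) = -5 + v/(2*M) (N(M, v) = -5 + (v + (v - v))/(M + M) = -5 + (v + 0)/((2*M)) = -5 + v*(1/(2*M)) = -5 + v/(2*M))
(33020 + I) + N(3, -63) = (33020 - 17157) + (-5 + (½)*(-63)/3) = 15863 + (-5 + (½)*(-63)*(⅓)) = 15863 + (-5 - 21/2) = 15863 - 31/2 = 31695/2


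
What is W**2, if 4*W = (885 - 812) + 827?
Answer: 50625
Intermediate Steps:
W = 225 (W = ((885 - 812) + 827)/4 = (73 + 827)/4 = (1/4)*900 = 225)
W**2 = 225**2 = 50625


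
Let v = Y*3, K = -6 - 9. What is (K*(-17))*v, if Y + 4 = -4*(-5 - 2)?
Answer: 18360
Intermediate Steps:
K = -15
Y = 24 (Y = -4 - 4*(-5 - 2) = -4 - 4*(-7) = -4 + 28 = 24)
v = 72 (v = 24*3 = 72)
(K*(-17))*v = -15*(-17)*72 = 255*72 = 18360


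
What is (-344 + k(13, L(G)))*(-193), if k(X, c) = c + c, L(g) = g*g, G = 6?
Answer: 52496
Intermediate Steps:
L(g) = g²
k(X, c) = 2*c
(-344 + k(13, L(G)))*(-193) = (-344 + 2*6²)*(-193) = (-344 + 2*36)*(-193) = (-344 + 72)*(-193) = -272*(-193) = 52496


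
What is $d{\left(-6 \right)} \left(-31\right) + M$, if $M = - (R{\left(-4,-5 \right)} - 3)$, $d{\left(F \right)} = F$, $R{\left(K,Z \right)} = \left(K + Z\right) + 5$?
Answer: $193$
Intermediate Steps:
$R{\left(K,Z \right)} = 5 + K + Z$
$M = 7$ ($M = - (\left(5 - 4 - 5\right) - 3) = - (-4 - 3) = \left(-1\right) \left(-7\right) = 7$)
$d{\left(-6 \right)} \left(-31\right) + M = \left(-6\right) \left(-31\right) + 7 = 186 + 7 = 193$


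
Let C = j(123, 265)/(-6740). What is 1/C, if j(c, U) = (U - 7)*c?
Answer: -3370/15867 ≈ -0.21239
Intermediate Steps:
j(c, U) = c*(-7 + U) (j(c, U) = (-7 + U)*c = c*(-7 + U))
C = -15867/3370 (C = (123*(-7 + 265))/(-6740) = (123*258)*(-1/6740) = 31734*(-1/6740) = -15867/3370 ≈ -4.7083)
1/C = 1/(-15867/3370) = -3370/15867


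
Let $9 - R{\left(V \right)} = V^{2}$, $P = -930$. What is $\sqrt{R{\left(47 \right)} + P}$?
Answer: $i \sqrt{3130} \approx 55.946 i$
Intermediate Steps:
$R{\left(V \right)} = 9 - V^{2}$
$\sqrt{R{\left(47 \right)} + P} = \sqrt{\left(9 - 47^{2}\right) - 930} = \sqrt{\left(9 - 2209\right) - 930} = \sqrt{-2200 - 930} = \sqrt{-3130} = i \sqrt{3130}$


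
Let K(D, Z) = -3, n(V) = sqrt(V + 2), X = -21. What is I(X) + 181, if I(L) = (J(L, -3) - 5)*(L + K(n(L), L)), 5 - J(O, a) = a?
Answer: 109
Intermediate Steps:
n(V) = sqrt(2 + V)
J(O, a) = 5 - a
I(L) = -9 + 3*L (I(L) = ((5 - 1*(-3)) - 5)*(L - 3) = ((5 + 3) - 5)*(-3 + L) = (8 - 5)*(-3 + L) = 3*(-3 + L) = -9 + 3*L)
I(X) + 181 = (-9 + 3*(-21)) + 181 = (-9 - 63) + 181 = -72 + 181 = 109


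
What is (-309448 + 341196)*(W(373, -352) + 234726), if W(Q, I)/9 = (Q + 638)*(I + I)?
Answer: -195915955560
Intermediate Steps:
W(Q, I) = 18*I*(638 + Q) (W(Q, I) = 9*((Q + 638)*(I + I)) = 9*((638 + Q)*(2*I)) = 9*(2*I*(638 + Q)) = 18*I*(638 + Q))
(-309448 + 341196)*(W(373, -352) + 234726) = (-309448 + 341196)*(18*(-352)*(638 + 373) + 234726) = 31748*(18*(-352)*1011 + 234726) = 31748*(-6405696 + 234726) = 31748*(-6170970) = -195915955560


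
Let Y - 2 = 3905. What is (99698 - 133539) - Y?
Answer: -37748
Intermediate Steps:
Y = 3907 (Y = 2 + 3905 = 3907)
(99698 - 133539) - Y = (99698 - 133539) - 1*3907 = -33841 - 3907 = -37748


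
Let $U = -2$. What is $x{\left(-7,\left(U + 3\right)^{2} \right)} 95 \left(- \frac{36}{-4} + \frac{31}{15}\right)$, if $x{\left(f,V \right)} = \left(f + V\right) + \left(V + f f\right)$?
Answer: $\frac{138776}{3} \approx 46259.0$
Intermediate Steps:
$x{\left(f,V \right)} = f + f^{2} + 2 V$ ($x{\left(f,V \right)} = \left(V + f\right) + \left(V + f^{2}\right) = f + f^{2} + 2 V$)
$x{\left(-7,\left(U + 3\right)^{2} \right)} 95 \left(- \frac{36}{-4} + \frac{31}{15}\right) = \left(-7 + \left(-7\right)^{2} + 2 \left(-2 + 3\right)^{2}\right) 95 \left(- \frac{36}{-4} + \frac{31}{15}\right) = \left(-7 + 49 + 2 \cdot 1^{2}\right) 95 \left(\left(-36\right) \left(- \frac{1}{4}\right) + 31 \cdot \frac{1}{15}\right) = \left(-7 + 49 + 2 \cdot 1\right) 95 \left(9 + \frac{31}{15}\right) = \left(-7 + 49 + 2\right) 95 \cdot \frac{166}{15} = 44 \cdot 95 \cdot \frac{166}{15} = 4180 \cdot \frac{166}{15} = \frac{138776}{3}$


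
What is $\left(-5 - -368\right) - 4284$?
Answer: $-3921$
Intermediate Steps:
$\left(-5 - -368\right) - 4284 = \left(-5 + 368\right) - 4284 = 363 - 4284 = -3921$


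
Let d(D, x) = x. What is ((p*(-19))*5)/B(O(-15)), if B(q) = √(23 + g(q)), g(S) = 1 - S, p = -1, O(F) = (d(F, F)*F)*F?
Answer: 95*√3399/3399 ≈ 1.6295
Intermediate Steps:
O(F) = F³ (O(F) = (F*F)*F = F²*F = F³)
B(q) = √(24 - q) (B(q) = √(23 + (1 - q)) = √(24 - q))
((p*(-19))*5)/B(O(-15)) = (-1*(-19)*5)/(√(24 - 1*(-15)³)) = (19*5)/(√(24 - 1*(-3375))) = 95/(√(24 + 3375)) = 95/(√3399) = 95*(√3399/3399) = 95*√3399/3399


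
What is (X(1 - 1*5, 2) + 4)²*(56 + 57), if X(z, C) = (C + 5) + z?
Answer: 5537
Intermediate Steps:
X(z, C) = 5 + C + z (X(z, C) = (5 + C) + z = 5 + C + z)
(X(1 - 1*5, 2) + 4)²*(56 + 57) = ((5 + 2 + (1 - 1*5)) + 4)²*(56 + 57) = ((5 + 2 + (1 - 5)) + 4)²*113 = ((5 + 2 - 4) + 4)²*113 = (3 + 4)²*113 = 7²*113 = 49*113 = 5537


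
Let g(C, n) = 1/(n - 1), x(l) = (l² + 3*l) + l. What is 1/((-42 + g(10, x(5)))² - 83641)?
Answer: -1936/158517567 ≈ -1.2213e-5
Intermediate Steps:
x(l) = l² + 4*l
g(C, n) = 1/(-1 + n)
1/((-42 + g(10, x(5)))² - 83641) = 1/((-42 + 1/(-1 + 5*(4 + 5)))² - 83641) = 1/((-42 + 1/(-1 + 5*9))² - 83641) = 1/((-42 + 1/(-1 + 45))² - 83641) = 1/((-42 + 1/44)² - 83641) = 1/((-1847/44)² - 83641) = 1/(3411409/1936 - 83641) = 1/(-158517567/1936) = -1936/158517567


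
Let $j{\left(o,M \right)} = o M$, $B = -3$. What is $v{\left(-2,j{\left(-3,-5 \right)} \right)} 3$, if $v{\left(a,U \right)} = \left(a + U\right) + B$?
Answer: $30$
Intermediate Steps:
$j{\left(o,M \right)} = M o$
$v{\left(a,U \right)} = -3 + U + a$ ($v{\left(a,U \right)} = \left(a + U\right) - 3 = \left(U + a\right) - 3 = -3 + U + a$)
$v{\left(-2,j{\left(-3,-5 \right)} \right)} 3 = \left(-3 - -15 - 2\right) 3 = \left(-3 + 15 - 2\right) 3 = 10 \cdot 3 = 30$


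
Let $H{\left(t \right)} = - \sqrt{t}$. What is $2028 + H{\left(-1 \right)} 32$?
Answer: $2028 - 32 i \approx 2028.0 - 32.0 i$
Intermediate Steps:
$2028 + H{\left(-1 \right)} 32 = 2028 + - \sqrt{-1} \cdot 32 = 2028 + - i 32 = 2028 - 32 i$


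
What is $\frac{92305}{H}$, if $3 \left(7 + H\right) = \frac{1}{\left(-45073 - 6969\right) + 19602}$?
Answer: $- \frac{8983122600}{681241} \approx -13186.0$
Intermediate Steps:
$H = - \frac{681241}{97320}$ ($H = -7 + \frac{1}{3 \left(\left(-45073 - 6969\right) + 19602\right)} = -7 + \frac{1}{3 \left(-52042 + 19602\right)} = -7 + \frac{1}{3 \left(-32440\right)} = -7 + \frac{1}{3} \left(- \frac{1}{32440}\right) = -7 - \frac{1}{97320} = - \frac{681241}{97320} \approx -7.0$)
$\frac{92305}{H} = \frac{92305}{- \frac{681241}{97320}} = 92305 \left(- \frac{97320}{681241}\right) = - \frac{8983122600}{681241}$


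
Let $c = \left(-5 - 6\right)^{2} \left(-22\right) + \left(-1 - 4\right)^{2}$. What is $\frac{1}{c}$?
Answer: $- \frac{1}{2637} \approx -0.00037922$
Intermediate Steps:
$c = -2637$ ($c = \left(-11\right)^{2} \left(-22\right) + \left(-5\right)^{2} = 121 \left(-22\right) + 25 = -2662 + 25 = -2637$)
$\frac{1}{c} = \frac{1}{-2637} = - \frac{1}{2637}$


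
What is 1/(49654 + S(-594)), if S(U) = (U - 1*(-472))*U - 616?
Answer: 1/121506 ≈ 8.2300e-6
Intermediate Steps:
S(U) = -616 + U*(472 + U) (S(U) = (U + 472)*U - 616 = (472 + U)*U - 616 = U*(472 + U) - 616 = -616 + U*(472 + U))
1/(49654 + S(-594)) = 1/(49654 + (-616 + (-594)² + 472*(-594))) = 1/(49654 + (-616 + 352836 - 280368)) = 1/(49654 + 71852) = 1/121506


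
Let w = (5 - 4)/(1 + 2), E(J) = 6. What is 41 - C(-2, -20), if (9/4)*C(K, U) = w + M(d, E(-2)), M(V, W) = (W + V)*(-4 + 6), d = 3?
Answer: 887/27 ≈ 32.852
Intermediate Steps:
w = 1/3 ≈ 0.33333
M(V, W) = 2*V + 2*W (M(V, W) = (V + W)*2 = 2*V + 2*W)
C(K, U) = 220/27 (C(K, U) = 4*(1/3 + (2*3 + 2*6))/9 = 4*(1/3 + (6 + 12))/9 = 4*(1/3 + 18)/9 = (4/9)*(55/3) = 220/27)
41 - C(-2, -20) = 41 - 1*220/27 = 41 - 220/27 = 887/27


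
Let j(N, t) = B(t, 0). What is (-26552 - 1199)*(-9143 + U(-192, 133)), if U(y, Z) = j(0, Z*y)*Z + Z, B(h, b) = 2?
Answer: 242654744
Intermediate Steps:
j(N, t) = 2
U(y, Z) = 3*Z (U(y, Z) = 2*Z + Z = 3*Z)
(-26552 - 1199)*(-9143 + U(-192, 133)) = (-26552 - 1199)*(-9143 + 3*133) = -27751*(-9143 + 399) = -27751*(-8744) = 242654744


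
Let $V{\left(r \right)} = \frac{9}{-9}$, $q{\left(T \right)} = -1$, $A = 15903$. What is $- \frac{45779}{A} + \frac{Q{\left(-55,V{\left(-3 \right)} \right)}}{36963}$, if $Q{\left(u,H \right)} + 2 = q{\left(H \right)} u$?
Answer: $- \frac{6960026}{2419023} \approx -2.8772$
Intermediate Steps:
$V{\left(r \right)} = -1$ ($V{\left(r \right)} = 9 \left(- \frac{1}{9}\right) = -1$)
$Q{\left(u,H \right)} = -2 - u$
$- \frac{45779}{A} + \frac{Q{\left(-55,V{\left(-3 \right)} \right)}}{36963} = - \frac{45779}{15903} + \frac{-2 - -55}{36963} = \left(-45779\right) \frac{1}{15903} + \left(-2 + 55\right) \frac{1}{36963} = - \frac{45779}{15903} + 53 \cdot \frac{1}{36963} = - \frac{45779}{15903} + \frac{53}{36963} = - \frac{6960026}{2419023}$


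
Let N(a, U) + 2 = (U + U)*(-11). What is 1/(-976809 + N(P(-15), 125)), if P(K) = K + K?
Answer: -1/979561 ≈ -1.0209e-6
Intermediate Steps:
P(K) = 2*K
N(a, U) = -2 - 22*U (N(a, U) = -2 + (U + U)*(-11) = -2 + (2*U)*(-11) = -2 - 22*U)
1/(-976809 + N(P(-15), 125)) = 1/(-976809 + (-2 - 22*125)) = 1/(-976809 + (-2 - 2750)) = 1/(-976809 - 2752) = 1/(-979561) = -1/979561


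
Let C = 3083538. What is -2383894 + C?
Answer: 699644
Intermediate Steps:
-2383894 + C = -2383894 + 3083538 = 699644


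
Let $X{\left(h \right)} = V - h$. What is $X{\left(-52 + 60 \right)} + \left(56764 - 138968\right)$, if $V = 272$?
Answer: $-81940$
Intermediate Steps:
$X{\left(h \right)} = 272 - h$
$X{\left(-52 + 60 \right)} + \left(56764 - 138968\right) = \left(272 - \left(-52 + 60\right)\right) + \left(56764 - 138968\right) = \left(272 - 8\right) - 82204 = 264 - 82204 = -81940$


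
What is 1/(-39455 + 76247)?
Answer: 1/36792 ≈ 2.7180e-5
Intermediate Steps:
1/(-39455 + 76247) = 1/36792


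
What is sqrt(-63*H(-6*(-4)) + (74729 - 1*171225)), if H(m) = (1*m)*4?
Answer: 4*I*sqrt(6409) ≈ 320.23*I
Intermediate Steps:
H(m) = 4*m (H(m) = m*4 = 4*m)
sqrt(-63*H(-6*(-4)) + (74729 - 1*171225)) = sqrt(-252*(-6*(-4)) + (74729 - 1*171225)) = sqrt(-252*24 + (74729 - 171225)) = sqrt(-63*96 - 96496) = sqrt(-6048 - 96496) = sqrt(-102544) = 4*I*sqrt(6409)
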